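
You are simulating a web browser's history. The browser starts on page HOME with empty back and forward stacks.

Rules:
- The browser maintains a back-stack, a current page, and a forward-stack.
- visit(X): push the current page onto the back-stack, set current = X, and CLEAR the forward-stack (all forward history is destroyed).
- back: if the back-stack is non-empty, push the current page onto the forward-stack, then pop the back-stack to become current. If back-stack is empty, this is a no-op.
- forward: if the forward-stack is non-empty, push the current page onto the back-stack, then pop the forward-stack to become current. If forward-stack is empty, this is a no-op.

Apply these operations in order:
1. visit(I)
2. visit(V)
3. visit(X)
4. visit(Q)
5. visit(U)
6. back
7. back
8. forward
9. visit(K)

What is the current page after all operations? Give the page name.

Answer: K

Derivation:
After 1 (visit(I)): cur=I back=1 fwd=0
After 2 (visit(V)): cur=V back=2 fwd=0
After 3 (visit(X)): cur=X back=3 fwd=0
After 4 (visit(Q)): cur=Q back=4 fwd=0
After 5 (visit(U)): cur=U back=5 fwd=0
After 6 (back): cur=Q back=4 fwd=1
After 7 (back): cur=X back=3 fwd=2
After 8 (forward): cur=Q back=4 fwd=1
After 9 (visit(K)): cur=K back=5 fwd=0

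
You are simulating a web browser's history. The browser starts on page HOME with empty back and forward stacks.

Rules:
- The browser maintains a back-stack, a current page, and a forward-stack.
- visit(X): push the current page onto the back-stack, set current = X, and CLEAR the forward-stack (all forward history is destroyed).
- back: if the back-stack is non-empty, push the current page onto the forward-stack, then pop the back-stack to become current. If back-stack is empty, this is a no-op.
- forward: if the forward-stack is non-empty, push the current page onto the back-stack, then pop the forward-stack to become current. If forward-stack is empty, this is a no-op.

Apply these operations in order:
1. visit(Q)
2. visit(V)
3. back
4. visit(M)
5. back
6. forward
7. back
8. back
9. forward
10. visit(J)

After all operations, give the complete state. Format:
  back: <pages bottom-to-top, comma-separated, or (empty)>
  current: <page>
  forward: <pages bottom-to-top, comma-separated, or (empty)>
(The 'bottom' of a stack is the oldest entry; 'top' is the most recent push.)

Answer: back: HOME,Q
current: J
forward: (empty)

Derivation:
After 1 (visit(Q)): cur=Q back=1 fwd=0
After 2 (visit(V)): cur=V back=2 fwd=0
After 3 (back): cur=Q back=1 fwd=1
After 4 (visit(M)): cur=M back=2 fwd=0
After 5 (back): cur=Q back=1 fwd=1
After 6 (forward): cur=M back=2 fwd=0
After 7 (back): cur=Q back=1 fwd=1
After 8 (back): cur=HOME back=0 fwd=2
After 9 (forward): cur=Q back=1 fwd=1
After 10 (visit(J)): cur=J back=2 fwd=0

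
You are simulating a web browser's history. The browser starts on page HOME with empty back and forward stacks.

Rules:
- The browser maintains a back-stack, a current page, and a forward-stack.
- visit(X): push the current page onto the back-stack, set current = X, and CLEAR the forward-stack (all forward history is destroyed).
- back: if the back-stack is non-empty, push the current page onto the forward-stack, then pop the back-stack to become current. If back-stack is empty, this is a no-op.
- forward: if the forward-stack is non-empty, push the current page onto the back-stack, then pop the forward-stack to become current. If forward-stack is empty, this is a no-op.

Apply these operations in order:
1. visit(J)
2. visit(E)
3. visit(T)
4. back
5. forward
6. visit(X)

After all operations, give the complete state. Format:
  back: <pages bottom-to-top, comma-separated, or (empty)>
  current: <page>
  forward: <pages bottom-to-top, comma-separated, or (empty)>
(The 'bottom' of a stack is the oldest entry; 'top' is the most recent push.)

Answer: back: HOME,J,E,T
current: X
forward: (empty)

Derivation:
After 1 (visit(J)): cur=J back=1 fwd=0
After 2 (visit(E)): cur=E back=2 fwd=0
After 3 (visit(T)): cur=T back=3 fwd=0
After 4 (back): cur=E back=2 fwd=1
After 5 (forward): cur=T back=3 fwd=0
After 6 (visit(X)): cur=X back=4 fwd=0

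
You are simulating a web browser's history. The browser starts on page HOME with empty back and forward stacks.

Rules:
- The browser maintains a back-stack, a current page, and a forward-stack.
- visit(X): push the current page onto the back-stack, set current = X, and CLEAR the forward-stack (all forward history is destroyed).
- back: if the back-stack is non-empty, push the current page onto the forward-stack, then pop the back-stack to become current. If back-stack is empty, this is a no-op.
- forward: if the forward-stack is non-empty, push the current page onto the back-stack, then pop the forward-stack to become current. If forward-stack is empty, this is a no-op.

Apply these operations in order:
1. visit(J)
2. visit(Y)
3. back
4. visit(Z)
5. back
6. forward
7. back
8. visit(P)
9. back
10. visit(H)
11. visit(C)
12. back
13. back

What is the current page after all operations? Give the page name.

Answer: J

Derivation:
After 1 (visit(J)): cur=J back=1 fwd=0
After 2 (visit(Y)): cur=Y back=2 fwd=0
After 3 (back): cur=J back=1 fwd=1
After 4 (visit(Z)): cur=Z back=2 fwd=0
After 5 (back): cur=J back=1 fwd=1
After 6 (forward): cur=Z back=2 fwd=0
After 7 (back): cur=J back=1 fwd=1
After 8 (visit(P)): cur=P back=2 fwd=0
After 9 (back): cur=J back=1 fwd=1
After 10 (visit(H)): cur=H back=2 fwd=0
After 11 (visit(C)): cur=C back=3 fwd=0
After 12 (back): cur=H back=2 fwd=1
After 13 (back): cur=J back=1 fwd=2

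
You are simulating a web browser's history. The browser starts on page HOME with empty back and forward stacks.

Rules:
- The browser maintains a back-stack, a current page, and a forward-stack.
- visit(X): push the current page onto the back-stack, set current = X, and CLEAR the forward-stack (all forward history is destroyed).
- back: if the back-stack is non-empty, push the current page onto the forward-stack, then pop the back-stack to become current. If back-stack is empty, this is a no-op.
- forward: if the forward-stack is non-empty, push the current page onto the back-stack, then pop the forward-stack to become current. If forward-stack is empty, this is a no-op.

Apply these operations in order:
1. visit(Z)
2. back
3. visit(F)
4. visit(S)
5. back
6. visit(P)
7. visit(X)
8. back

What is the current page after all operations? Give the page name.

Answer: P

Derivation:
After 1 (visit(Z)): cur=Z back=1 fwd=0
After 2 (back): cur=HOME back=0 fwd=1
After 3 (visit(F)): cur=F back=1 fwd=0
After 4 (visit(S)): cur=S back=2 fwd=0
After 5 (back): cur=F back=1 fwd=1
After 6 (visit(P)): cur=P back=2 fwd=0
After 7 (visit(X)): cur=X back=3 fwd=0
After 8 (back): cur=P back=2 fwd=1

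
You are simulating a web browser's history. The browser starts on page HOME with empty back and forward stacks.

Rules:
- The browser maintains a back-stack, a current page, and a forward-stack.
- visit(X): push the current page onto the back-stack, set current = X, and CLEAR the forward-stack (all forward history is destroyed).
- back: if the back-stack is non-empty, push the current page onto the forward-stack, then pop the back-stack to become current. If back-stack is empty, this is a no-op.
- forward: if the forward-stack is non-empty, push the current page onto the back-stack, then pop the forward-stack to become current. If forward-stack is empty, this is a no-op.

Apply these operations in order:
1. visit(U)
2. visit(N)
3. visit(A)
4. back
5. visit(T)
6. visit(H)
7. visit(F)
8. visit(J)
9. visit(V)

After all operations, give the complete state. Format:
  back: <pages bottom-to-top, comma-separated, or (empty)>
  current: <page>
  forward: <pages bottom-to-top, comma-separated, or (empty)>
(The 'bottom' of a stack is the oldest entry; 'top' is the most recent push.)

After 1 (visit(U)): cur=U back=1 fwd=0
After 2 (visit(N)): cur=N back=2 fwd=0
After 3 (visit(A)): cur=A back=3 fwd=0
After 4 (back): cur=N back=2 fwd=1
After 5 (visit(T)): cur=T back=3 fwd=0
After 6 (visit(H)): cur=H back=4 fwd=0
After 7 (visit(F)): cur=F back=5 fwd=0
After 8 (visit(J)): cur=J back=6 fwd=0
After 9 (visit(V)): cur=V back=7 fwd=0

Answer: back: HOME,U,N,T,H,F,J
current: V
forward: (empty)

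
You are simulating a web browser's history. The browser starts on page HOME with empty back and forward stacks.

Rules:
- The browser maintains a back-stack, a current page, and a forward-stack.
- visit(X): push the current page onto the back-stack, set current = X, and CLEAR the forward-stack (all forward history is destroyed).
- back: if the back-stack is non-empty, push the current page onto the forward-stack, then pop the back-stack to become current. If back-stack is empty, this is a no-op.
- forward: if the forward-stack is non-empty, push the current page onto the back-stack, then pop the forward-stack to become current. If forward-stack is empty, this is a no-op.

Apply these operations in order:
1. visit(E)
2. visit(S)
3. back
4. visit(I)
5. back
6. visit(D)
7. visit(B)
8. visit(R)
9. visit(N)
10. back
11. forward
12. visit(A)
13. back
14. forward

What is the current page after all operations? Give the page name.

Answer: A

Derivation:
After 1 (visit(E)): cur=E back=1 fwd=0
After 2 (visit(S)): cur=S back=2 fwd=0
After 3 (back): cur=E back=1 fwd=1
After 4 (visit(I)): cur=I back=2 fwd=0
After 5 (back): cur=E back=1 fwd=1
After 6 (visit(D)): cur=D back=2 fwd=0
After 7 (visit(B)): cur=B back=3 fwd=0
After 8 (visit(R)): cur=R back=4 fwd=0
After 9 (visit(N)): cur=N back=5 fwd=0
After 10 (back): cur=R back=4 fwd=1
After 11 (forward): cur=N back=5 fwd=0
After 12 (visit(A)): cur=A back=6 fwd=0
After 13 (back): cur=N back=5 fwd=1
After 14 (forward): cur=A back=6 fwd=0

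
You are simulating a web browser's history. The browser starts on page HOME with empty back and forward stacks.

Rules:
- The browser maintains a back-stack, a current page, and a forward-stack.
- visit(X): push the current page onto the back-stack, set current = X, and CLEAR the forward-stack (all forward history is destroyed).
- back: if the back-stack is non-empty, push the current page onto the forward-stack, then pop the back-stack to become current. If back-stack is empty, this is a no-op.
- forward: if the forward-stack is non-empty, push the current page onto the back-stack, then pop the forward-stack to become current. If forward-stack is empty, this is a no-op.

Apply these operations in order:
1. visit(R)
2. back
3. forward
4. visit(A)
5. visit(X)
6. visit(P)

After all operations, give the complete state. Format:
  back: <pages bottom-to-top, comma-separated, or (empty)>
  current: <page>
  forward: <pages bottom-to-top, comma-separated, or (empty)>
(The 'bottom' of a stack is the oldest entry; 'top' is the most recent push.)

Answer: back: HOME,R,A,X
current: P
forward: (empty)

Derivation:
After 1 (visit(R)): cur=R back=1 fwd=0
After 2 (back): cur=HOME back=0 fwd=1
After 3 (forward): cur=R back=1 fwd=0
After 4 (visit(A)): cur=A back=2 fwd=0
After 5 (visit(X)): cur=X back=3 fwd=0
After 6 (visit(P)): cur=P back=4 fwd=0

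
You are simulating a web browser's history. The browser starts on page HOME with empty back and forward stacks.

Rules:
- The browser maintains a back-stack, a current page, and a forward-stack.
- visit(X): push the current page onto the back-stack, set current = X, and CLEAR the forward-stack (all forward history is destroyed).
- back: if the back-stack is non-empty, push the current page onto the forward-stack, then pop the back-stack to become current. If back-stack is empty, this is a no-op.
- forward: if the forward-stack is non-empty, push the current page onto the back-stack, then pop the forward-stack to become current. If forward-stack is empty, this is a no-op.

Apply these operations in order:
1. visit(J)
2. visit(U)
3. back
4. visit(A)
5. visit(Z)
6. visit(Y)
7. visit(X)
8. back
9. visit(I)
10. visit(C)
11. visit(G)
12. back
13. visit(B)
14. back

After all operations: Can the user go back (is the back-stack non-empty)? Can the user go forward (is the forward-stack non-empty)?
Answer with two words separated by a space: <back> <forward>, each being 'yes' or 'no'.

After 1 (visit(J)): cur=J back=1 fwd=0
After 2 (visit(U)): cur=U back=2 fwd=0
After 3 (back): cur=J back=1 fwd=1
After 4 (visit(A)): cur=A back=2 fwd=0
After 5 (visit(Z)): cur=Z back=3 fwd=0
After 6 (visit(Y)): cur=Y back=4 fwd=0
After 7 (visit(X)): cur=X back=5 fwd=0
After 8 (back): cur=Y back=4 fwd=1
After 9 (visit(I)): cur=I back=5 fwd=0
After 10 (visit(C)): cur=C back=6 fwd=0
After 11 (visit(G)): cur=G back=7 fwd=0
After 12 (back): cur=C back=6 fwd=1
After 13 (visit(B)): cur=B back=7 fwd=0
After 14 (back): cur=C back=6 fwd=1

Answer: yes yes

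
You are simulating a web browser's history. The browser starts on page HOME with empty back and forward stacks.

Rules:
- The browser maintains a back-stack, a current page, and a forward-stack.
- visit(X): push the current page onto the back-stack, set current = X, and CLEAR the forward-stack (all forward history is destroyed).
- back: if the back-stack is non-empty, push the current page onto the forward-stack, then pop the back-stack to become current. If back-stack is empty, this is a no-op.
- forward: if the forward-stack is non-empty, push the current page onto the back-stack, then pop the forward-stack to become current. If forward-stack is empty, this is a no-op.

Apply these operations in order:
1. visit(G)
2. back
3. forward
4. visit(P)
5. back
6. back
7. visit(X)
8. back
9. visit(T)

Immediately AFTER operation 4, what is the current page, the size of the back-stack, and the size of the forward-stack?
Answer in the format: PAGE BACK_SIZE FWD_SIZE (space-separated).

After 1 (visit(G)): cur=G back=1 fwd=0
After 2 (back): cur=HOME back=0 fwd=1
After 3 (forward): cur=G back=1 fwd=0
After 4 (visit(P)): cur=P back=2 fwd=0

P 2 0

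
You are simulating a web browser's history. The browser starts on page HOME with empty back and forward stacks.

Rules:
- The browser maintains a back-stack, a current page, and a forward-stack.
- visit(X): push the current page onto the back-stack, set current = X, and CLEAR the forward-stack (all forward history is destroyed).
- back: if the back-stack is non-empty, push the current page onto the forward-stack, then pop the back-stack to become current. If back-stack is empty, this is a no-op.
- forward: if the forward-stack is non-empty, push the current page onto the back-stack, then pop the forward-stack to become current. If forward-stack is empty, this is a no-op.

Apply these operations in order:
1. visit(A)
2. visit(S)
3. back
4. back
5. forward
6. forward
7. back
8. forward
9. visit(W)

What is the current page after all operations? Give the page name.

After 1 (visit(A)): cur=A back=1 fwd=0
After 2 (visit(S)): cur=S back=2 fwd=0
After 3 (back): cur=A back=1 fwd=1
After 4 (back): cur=HOME back=0 fwd=2
After 5 (forward): cur=A back=1 fwd=1
After 6 (forward): cur=S back=2 fwd=0
After 7 (back): cur=A back=1 fwd=1
After 8 (forward): cur=S back=2 fwd=0
After 9 (visit(W)): cur=W back=3 fwd=0

Answer: W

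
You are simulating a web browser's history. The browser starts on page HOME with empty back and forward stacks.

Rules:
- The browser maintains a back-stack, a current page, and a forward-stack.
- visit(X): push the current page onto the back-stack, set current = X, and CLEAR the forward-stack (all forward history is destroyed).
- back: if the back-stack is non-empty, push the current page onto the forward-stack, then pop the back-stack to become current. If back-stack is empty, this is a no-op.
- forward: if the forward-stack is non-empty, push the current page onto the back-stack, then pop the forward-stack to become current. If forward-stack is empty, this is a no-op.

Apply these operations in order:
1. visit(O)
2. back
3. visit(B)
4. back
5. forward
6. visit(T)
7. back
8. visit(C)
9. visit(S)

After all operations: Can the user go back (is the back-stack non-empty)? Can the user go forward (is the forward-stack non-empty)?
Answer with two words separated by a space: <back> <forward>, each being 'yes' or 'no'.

After 1 (visit(O)): cur=O back=1 fwd=0
After 2 (back): cur=HOME back=0 fwd=1
After 3 (visit(B)): cur=B back=1 fwd=0
After 4 (back): cur=HOME back=0 fwd=1
After 5 (forward): cur=B back=1 fwd=0
After 6 (visit(T)): cur=T back=2 fwd=0
After 7 (back): cur=B back=1 fwd=1
After 8 (visit(C)): cur=C back=2 fwd=0
After 9 (visit(S)): cur=S back=3 fwd=0

Answer: yes no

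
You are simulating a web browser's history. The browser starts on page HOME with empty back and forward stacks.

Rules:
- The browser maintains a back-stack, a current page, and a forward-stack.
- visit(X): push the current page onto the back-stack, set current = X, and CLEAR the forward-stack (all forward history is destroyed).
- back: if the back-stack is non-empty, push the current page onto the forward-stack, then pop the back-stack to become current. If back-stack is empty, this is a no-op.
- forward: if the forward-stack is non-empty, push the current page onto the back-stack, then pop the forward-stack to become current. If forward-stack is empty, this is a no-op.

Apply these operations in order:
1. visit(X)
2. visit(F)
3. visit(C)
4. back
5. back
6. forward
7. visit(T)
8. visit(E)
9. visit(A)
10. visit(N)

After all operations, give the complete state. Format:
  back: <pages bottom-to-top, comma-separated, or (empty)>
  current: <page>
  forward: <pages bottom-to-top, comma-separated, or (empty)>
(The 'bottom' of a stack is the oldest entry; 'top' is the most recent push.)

Answer: back: HOME,X,F,T,E,A
current: N
forward: (empty)

Derivation:
After 1 (visit(X)): cur=X back=1 fwd=0
After 2 (visit(F)): cur=F back=2 fwd=0
After 3 (visit(C)): cur=C back=3 fwd=0
After 4 (back): cur=F back=2 fwd=1
After 5 (back): cur=X back=1 fwd=2
After 6 (forward): cur=F back=2 fwd=1
After 7 (visit(T)): cur=T back=3 fwd=0
After 8 (visit(E)): cur=E back=4 fwd=0
After 9 (visit(A)): cur=A back=5 fwd=0
After 10 (visit(N)): cur=N back=6 fwd=0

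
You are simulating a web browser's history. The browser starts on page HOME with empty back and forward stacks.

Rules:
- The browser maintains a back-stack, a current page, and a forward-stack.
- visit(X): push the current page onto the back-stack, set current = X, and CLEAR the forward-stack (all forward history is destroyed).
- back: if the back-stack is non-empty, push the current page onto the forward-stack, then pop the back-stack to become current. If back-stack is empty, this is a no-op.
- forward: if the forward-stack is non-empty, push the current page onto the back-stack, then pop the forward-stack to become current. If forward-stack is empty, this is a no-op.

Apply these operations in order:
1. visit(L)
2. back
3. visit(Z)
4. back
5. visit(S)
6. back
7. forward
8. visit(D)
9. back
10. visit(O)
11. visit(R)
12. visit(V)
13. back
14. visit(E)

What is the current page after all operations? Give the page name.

After 1 (visit(L)): cur=L back=1 fwd=0
After 2 (back): cur=HOME back=0 fwd=1
After 3 (visit(Z)): cur=Z back=1 fwd=0
After 4 (back): cur=HOME back=0 fwd=1
After 5 (visit(S)): cur=S back=1 fwd=0
After 6 (back): cur=HOME back=0 fwd=1
After 7 (forward): cur=S back=1 fwd=0
After 8 (visit(D)): cur=D back=2 fwd=0
After 9 (back): cur=S back=1 fwd=1
After 10 (visit(O)): cur=O back=2 fwd=0
After 11 (visit(R)): cur=R back=3 fwd=0
After 12 (visit(V)): cur=V back=4 fwd=0
After 13 (back): cur=R back=3 fwd=1
After 14 (visit(E)): cur=E back=4 fwd=0

Answer: E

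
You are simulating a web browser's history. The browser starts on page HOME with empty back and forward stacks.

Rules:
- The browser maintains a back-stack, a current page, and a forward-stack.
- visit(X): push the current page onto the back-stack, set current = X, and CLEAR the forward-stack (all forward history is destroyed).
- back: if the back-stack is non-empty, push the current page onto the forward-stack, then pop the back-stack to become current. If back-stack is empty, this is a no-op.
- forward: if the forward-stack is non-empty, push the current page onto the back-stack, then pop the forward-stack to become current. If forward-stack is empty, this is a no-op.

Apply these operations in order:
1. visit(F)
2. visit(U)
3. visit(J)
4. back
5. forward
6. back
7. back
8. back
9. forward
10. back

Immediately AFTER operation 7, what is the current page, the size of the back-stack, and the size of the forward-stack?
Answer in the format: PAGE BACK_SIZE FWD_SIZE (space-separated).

After 1 (visit(F)): cur=F back=1 fwd=0
After 2 (visit(U)): cur=U back=2 fwd=0
After 3 (visit(J)): cur=J back=3 fwd=0
After 4 (back): cur=U back=2 fwd=1
After 5 (forward): cur=J back=3 fwd=0
After 6 (back): cur=U back=2 fwd=1
After 7 (back): cur=F back=1 fwd=2

F 1 2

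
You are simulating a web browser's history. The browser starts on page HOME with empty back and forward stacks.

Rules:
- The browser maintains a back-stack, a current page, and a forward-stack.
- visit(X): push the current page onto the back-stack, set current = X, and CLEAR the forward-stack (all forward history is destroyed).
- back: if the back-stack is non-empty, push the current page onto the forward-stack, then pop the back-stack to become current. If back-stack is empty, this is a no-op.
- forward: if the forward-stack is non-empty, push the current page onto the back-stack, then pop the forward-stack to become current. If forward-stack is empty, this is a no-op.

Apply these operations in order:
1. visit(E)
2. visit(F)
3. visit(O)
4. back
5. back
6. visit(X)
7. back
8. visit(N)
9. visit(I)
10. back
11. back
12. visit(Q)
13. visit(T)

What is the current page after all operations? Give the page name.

Answer: T

Derivation:
After 1 (visit(E)): cur=E back=1 fwd=0
After 2 (visit(F)): cur=F back=2 fwd=0
After 3 (visit(O)): cur=O back=3 fwd=0
After 4 (back): cur=F back=2 fwd=1
After 5 (back): cur=E back=1 fwd=2
After 6 (visit(X)): cur=X back=2 fwd=0
After 7 (back): cur=E back=1 fwd=1
After 8 (visit(N)): cur=N back=2 fwd=0
After 9 (visit(I)): cur=I back=3 fwd=0
After 10 (back): cur=N back=2 fwd=1
After 11 (back): cur=E back=1 fwd=2
After 12 (visit(Q)): cur=Q back=2 fwd=0
After 13 (visit(T)): cur=T back=3 fwd=0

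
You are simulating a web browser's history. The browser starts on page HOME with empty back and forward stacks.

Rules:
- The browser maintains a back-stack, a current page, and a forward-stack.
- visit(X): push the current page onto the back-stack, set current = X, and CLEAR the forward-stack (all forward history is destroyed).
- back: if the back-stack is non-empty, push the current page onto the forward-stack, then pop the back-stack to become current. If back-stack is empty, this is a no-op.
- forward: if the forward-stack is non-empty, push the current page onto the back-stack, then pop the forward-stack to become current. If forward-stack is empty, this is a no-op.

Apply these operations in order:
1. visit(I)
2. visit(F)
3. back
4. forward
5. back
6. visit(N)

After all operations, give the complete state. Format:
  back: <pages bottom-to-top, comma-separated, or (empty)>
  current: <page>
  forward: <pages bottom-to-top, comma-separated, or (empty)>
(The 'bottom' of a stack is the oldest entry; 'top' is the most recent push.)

After 1 (visit(I)): cur=I back=1 fwd=0
After 2 (visit(F)): cur=F back=2 fwd=0
After 3 (back): cur=I back=1 fwd=1
After 4 (forward): cur=F back=2 fwd=0
After 5 (back): cur=I back=1 fwd=1
After 6 (visit(N)): cur=N back=2 fwd=0

Answer: back: HOME,I
current: N
forward: (empty)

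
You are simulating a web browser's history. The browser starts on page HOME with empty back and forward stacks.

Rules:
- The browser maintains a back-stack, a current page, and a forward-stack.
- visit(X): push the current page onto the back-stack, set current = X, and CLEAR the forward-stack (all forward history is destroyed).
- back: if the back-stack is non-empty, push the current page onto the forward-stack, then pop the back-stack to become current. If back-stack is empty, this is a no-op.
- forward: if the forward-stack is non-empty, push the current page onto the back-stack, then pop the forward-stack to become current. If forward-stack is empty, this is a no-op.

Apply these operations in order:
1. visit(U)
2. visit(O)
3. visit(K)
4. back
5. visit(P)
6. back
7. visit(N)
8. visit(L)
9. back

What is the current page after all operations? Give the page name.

Answer: N

Derivation:
After 1 (visit(U)): cur=U back=1 fwd=0
After 2 (visit(O)): cur=O back=2 fwd=0
After 3 (visit(K)): cur=K back=3 fwd=0
After 4 (back): cur=O back=2 fwd=1
After 5 (visit(P)): cur=P back=3 fwd=0
After 6 (back): cur=O back=2 fwd=1
After 7 (visit(N)): cur=N back=3 fwd=0
After 8 (visit(L)): cur=L back=4 fwd=0
After 9 (back): cur=N back=3 fwd=1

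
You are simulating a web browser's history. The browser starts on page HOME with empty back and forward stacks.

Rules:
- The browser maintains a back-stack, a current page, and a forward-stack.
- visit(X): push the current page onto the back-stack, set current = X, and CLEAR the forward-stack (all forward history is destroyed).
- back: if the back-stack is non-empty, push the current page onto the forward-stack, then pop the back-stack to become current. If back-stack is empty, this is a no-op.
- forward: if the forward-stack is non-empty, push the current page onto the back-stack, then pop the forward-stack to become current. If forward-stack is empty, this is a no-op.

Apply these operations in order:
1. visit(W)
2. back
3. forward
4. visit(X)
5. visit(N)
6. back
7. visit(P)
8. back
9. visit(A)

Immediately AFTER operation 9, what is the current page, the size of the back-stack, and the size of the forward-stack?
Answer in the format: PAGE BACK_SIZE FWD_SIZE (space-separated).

After 1 (visit(W)): cur=W back=1 fwd=0
After 2 (back): cur=HOME back=0 fwd=1
After 3 (forward): cur=W back=1 fwd=0
After 4 (visit(X)): cur=X back=2 fwd=0
After 5 (visit(N)): cur=N back=3 fwd=0
After 6 (back): cur=X back=2 fwd=1
After 7 (visit(P)): cur=P back=3 fwd=0
After 8 (back): cur=X back=2 fwd=1
After 9 (visit(A)): cur=A back=3 fwd=0

A 3 0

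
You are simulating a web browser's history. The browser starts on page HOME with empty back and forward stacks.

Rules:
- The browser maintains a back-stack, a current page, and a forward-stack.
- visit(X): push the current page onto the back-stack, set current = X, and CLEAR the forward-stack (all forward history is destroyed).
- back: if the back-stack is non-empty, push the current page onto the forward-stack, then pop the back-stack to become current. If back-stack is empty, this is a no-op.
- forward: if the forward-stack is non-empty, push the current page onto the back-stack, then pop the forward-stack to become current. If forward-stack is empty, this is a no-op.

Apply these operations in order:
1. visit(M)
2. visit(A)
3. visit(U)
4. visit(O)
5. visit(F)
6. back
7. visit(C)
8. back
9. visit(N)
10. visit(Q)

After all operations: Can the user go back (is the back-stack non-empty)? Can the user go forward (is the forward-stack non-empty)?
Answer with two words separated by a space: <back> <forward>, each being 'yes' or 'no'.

After 1 (visit(M)): cur=M back=1 fwd=0
After 2 (visit(A)): cur=A back=2 fwd=0
After 3 (visit(U)): cur=U back=3 fwd=0
After 4 (visit(O)): cur=O back=4 fwd=0
After 5 (visit(F)): cur=F back=5 fwd=0
After 6 (back): cur=O back=4 fwd=1
After 7 (visit(C)): cur=C back=5 fwd=0
After 8 (back): cur=O back=4 fwd=1
After 9 (visit(N)): cur=N back=5 fwd=0
After 10 (visit(Q)): cur=Q back=6 fwd=0

Answer: yes no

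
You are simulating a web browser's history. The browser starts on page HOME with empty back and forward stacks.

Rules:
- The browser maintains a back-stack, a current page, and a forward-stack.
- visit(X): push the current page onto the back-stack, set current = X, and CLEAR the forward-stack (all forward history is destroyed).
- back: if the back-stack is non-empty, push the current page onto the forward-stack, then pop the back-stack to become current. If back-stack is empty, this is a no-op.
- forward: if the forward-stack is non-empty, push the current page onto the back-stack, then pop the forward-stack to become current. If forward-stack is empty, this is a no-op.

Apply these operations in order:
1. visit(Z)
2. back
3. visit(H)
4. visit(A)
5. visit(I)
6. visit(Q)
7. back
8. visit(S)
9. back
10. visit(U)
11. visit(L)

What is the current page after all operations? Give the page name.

Answer: L

Derivation:
After 1 (visit(Z)): cur=Z back=1 fwd=0
After 2 (back): cur=HOME back=0 fwd=1
After 3 (visit(H)): cur=H back=1 fwd=0
After 4 (visit(A)): cur=A back=2 fwd=0
After 5 (visit(I)): cur=I back=3 fwd=0
After 6 (visit(Q)): cur=Q back=4 fwd=0
After 7 (back): cur=I back=3 fwd=1
After 8 (visit(S)): cur=S back=4 fwd=0
After 9 (back): cur=I back=3 fwd=1
After 10 (visit(U)): cur=U back=4 fwd=0
After 11 (visit(L)): cur=L back=5 fwd=0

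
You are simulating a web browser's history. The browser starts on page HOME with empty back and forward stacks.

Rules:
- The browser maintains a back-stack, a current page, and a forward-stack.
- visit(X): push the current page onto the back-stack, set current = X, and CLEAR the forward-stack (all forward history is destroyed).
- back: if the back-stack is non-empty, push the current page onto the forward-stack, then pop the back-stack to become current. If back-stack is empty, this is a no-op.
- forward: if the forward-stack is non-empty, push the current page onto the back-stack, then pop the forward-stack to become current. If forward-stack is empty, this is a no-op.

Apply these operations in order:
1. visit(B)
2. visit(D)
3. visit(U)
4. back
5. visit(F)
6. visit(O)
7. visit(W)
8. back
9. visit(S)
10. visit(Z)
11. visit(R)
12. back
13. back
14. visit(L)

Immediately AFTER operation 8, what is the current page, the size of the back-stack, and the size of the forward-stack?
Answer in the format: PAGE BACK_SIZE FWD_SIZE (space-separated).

After 1 (visit(B)): cur=B back=1 fwd=0
After 2 (visit(D)): cur=D back=2 fwd=0
After 3 (visit(U)): cur=U back=3 fwd=0
After 4 (back): cur=D back=2 fwd=1
After 5 (visit(F)): cur=F back=3 fwd=0
After 6 (visit(O)): cur=O back=4 fwd=0
After 7 (visit(W)): cur=W back=5 fwd=0
After 8 (back): cur=O back=4 fwd=1

O 4 1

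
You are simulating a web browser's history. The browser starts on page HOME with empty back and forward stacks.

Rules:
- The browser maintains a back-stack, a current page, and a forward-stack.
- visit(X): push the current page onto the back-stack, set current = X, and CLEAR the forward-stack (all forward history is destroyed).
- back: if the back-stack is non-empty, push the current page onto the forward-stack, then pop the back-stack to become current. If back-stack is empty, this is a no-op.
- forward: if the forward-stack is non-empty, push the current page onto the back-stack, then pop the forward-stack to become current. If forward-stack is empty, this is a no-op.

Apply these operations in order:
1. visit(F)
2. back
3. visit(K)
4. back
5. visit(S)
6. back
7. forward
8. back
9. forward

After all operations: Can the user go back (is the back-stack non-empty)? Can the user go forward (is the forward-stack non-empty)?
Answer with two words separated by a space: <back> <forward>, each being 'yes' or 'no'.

Answer: yes no

Derivation:
After 1 (visit(F)): cur=F back=1 fwd=0
After 2 (back): cur=HOME back=0 fwd=1
After 3 (visit(K)): cur=K back=1 fwd=0
After 4 (back): cur=HOME back=0 fwd=1
After 5 (visit(S)): cur=S back=1 fwd=0
After 6 (back): cur=HOME back=0 fwd=1
After 7 (forward): cur=S back=1 fwd=0
After 8 (back): cur=HOME back=0 fwd=1
After 9 (forward): cur=S back=1 fwd=0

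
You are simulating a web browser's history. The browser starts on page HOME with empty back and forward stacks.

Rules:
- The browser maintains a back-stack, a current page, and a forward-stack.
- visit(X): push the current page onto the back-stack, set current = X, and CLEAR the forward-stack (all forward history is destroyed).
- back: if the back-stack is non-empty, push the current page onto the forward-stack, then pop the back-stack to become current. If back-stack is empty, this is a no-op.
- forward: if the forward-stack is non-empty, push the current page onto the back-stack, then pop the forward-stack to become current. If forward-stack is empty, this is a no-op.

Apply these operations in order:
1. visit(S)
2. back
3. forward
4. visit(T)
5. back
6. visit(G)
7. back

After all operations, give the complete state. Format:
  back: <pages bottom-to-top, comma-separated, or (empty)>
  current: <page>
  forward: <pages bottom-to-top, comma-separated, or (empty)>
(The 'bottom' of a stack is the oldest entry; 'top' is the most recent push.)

Answer: back: HOME
current: S
forward: G

Derivation:
After 1 (visit(S)): cur=S back=1 fwd=0
After 2 (back): cur=HOME back=0 fwd=1
After 3 (forward): cur=S back=1 fwd=0
After 4 (visit(T)): cur=T back=2 fwd=0
After 5 (back): cur=S back=1 fwd=1
After 6 (visit(G)): cur=G back=2 fwd=0
After 7 (back): cur=S back=1 fwd=1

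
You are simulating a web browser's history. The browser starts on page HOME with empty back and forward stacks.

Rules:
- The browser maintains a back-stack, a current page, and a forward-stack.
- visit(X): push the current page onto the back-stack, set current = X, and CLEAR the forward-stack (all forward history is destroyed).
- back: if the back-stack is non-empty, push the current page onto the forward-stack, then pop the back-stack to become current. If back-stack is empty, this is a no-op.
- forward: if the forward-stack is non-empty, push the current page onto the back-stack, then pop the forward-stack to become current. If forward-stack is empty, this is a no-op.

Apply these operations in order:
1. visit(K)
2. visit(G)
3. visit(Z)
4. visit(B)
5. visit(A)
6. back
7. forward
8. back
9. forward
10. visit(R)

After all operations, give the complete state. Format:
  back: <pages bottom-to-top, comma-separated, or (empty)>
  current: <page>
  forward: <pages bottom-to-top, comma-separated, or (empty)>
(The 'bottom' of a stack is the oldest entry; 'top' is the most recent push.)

Answer: back: HOME,K,G,Z,B,A
current: R
forward: (empty)

Derivation:
After 1 (visit(K)): cur=K back=1 fwd=0
After 2 (visit(G)): cur=G back=2 fwd=0
After 3 (visit(Z)): cur=Z back=3 fwd=0
After 4 (visit(B)): cur=B back=4 fwd=0
After 5 (visit(A)): cur=A back=5 fwd=0
After 6 (back): cur=B back=4 fwd=1
After 7 (forward): cur=A back=5 fwd=0
After 8 (back): cur=B back=4 fwd=1
After 9 (forward): cur=A back=5 fwd=0
After 10 (visit(R)): cur=R back=6 fwd=0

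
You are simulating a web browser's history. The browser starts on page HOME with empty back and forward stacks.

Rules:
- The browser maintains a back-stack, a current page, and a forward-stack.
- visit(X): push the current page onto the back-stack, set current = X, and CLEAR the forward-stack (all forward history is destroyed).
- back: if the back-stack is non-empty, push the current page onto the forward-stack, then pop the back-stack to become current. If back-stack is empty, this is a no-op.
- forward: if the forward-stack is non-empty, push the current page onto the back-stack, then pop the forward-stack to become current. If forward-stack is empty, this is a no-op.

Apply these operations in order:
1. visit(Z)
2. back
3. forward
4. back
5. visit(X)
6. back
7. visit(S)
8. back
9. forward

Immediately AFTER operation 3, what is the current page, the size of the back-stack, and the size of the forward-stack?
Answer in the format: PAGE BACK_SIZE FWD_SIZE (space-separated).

After 1 (visit(Z)): cur=Z back=1 fwd=0
After 2 (back): cur=HOME back=0 fwd=1
After 3 (forward): cur=Z back=1 fwd=0

Z 1 0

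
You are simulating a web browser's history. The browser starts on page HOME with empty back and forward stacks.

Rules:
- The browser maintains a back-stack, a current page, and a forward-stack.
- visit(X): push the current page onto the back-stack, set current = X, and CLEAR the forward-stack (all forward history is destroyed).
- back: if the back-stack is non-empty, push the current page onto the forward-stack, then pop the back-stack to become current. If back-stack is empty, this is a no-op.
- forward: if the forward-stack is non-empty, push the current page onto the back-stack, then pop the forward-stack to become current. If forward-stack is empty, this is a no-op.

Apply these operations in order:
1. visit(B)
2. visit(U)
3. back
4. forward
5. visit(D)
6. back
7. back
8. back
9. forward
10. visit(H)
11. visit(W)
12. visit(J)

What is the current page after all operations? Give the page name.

After 1 (visit(B)): cur=B back=1 fwd=0
After 2 (visit(U)): cur=U back=2 fwd=0
After 3 (back): cur=B back=1 fwd=1
After 4 (forward): cur=U back=2 fwd=0
After 5 (visit(D)): cur=D back=3 fwd=0
After 6 (back): cur=U back=2 fwd=1
After 7 (back): cur=B back=1 fwd=2
After 8 (back): cur=HOME back=0 fwd=3
After 9 (forward): cur=B back=1 fwd=2
After 10 (visit(H)): cur=H back=2 fwd=0
After 11 (visit(W)): cur=W back=3 fwd=0
After 12 (visit(J)): cur=J back=4 fwd=0

Answer: J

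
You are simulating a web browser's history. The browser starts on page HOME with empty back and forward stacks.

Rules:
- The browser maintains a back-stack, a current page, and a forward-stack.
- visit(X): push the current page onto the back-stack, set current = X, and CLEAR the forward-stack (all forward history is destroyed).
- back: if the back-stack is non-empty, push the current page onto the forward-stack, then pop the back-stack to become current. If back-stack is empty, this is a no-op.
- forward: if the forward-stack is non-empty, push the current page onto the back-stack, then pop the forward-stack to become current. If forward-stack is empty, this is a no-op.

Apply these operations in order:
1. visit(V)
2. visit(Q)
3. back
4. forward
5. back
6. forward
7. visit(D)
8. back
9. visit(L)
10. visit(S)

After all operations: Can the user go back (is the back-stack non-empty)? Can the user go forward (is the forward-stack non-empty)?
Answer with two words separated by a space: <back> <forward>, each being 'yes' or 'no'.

After 1 (visit(V)): cur=V back=1 fwd=0
After 2 (visit(Q)): cur=Q back=2 fwd=0
After 3 (back): cur=V back=1 fwd=1
After 4 (forward): cur=Q back=2 fwd=0
After 5 (back): cur=V back=1 fwd=1
After 6 (forward): cur=Q back=2 fwd=0
After 7 (visit(D)): cur=D back=3 fwd=0
After 8 (back): cur=Q back=2 fwd=1
After 9 (visit(L)): cur=L back=3 fwd=0
After 10 (visit(S)): cur=S back=4 fwd=0

Answer: yes no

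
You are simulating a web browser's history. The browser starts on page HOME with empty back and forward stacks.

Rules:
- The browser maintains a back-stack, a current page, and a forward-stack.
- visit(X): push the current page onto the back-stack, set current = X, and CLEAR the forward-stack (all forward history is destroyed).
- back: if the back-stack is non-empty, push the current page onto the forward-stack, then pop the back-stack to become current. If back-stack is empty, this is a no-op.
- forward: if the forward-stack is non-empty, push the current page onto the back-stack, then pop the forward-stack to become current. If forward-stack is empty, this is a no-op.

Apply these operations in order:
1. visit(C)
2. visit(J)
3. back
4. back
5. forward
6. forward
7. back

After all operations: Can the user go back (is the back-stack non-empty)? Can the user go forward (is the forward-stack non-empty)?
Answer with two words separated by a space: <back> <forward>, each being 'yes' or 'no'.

Answer: yes yes

Derivation:
After 1 (visit(C)): cur=C back=1 fwd=0
After 2 (visit(J)): cur=J back=2 fwd=0
After 3 (back): cur=C back=1 fwd=1
After 4 (back): cur=HOME back=0 fwd=2
After 5 (forward): cur=C back=1 fwd=1
After 6 (forward): cur=J back=2 fwd=0
After 7 (back): cur=C back=1 fwd=1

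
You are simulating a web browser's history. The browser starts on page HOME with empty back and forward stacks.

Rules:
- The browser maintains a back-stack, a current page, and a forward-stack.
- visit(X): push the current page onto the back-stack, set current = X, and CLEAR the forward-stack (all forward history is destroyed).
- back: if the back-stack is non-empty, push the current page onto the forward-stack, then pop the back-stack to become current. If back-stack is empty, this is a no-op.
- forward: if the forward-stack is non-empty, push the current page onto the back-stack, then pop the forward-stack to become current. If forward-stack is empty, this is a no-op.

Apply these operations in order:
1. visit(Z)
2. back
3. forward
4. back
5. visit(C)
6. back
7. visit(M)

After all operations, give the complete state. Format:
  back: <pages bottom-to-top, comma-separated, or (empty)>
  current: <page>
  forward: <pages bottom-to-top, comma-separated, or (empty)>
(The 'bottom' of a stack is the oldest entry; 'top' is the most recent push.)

Answer: back: HOME
current: M
forward: (empty)

Derivation:
After 1 (visit(Z)): cur=Z back=1 fwd=0
After 2 (back): cur=HOME back=0 fwd=1
After 3 (forward): cur=Z back=1 fwd=0
After 4 (back): cur=HOME back=0 fwd=1
After 5 (visit(C)): cur=C back=1 fwd=0
After 6 (back): cur=HOME back=0 fwd=1
After 7 (visit(M)): cur=M back=1 fwd=0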